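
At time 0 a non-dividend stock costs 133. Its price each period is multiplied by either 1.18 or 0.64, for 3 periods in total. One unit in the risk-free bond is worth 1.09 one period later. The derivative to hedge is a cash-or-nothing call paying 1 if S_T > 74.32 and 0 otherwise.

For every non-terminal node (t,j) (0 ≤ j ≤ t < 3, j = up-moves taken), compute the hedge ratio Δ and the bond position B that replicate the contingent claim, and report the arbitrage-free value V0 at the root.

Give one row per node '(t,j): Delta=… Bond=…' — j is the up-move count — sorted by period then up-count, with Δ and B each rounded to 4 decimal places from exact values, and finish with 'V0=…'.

(0,0): Delta=0.0033 Bond=0.2820
(1,0): Delta=0.0166 Bond=-0.8313
(1,1): Delta=0.0018 Bond=0.5351
(2,0): Delta=0.0000 Bond=0.0000
(2,1): Delta=0.0184 Bond=-1.0873
(2,2): Delta=0.0000 Bond=0.9174
V0=0.7150

No-arbitrage ⇒ martingale measure with p* = (R−d)/(u−d) = 0.8333.
Payoff layer (t=3): V(3,0)=0.0000, V(3,1)=0.0000, V(3,2)=1.0000, V(3,3)=1.0000
(2,0): S=54.4768. Δ = (V_up−V_dn)/(S_up−S_dn) = (0.0000−0.0000)/(64.2826−34.8652) = 0.0000. V = [p*·0.0000 + (1−p*)·0.0000]/1.09 = 0.0000. B = V − Δ·S = 0.0000.
(2,1): S=100.4416. Δ = (V_up−V_dn)/(S_up−S_dn) = (1.0000−0.0000)/(118.5211−64.2826) = 0.0184. V = [p*·1.0000 + (1−p*)·0.0000]/1.09 = 0.7645. B = V − Δ·S = -1.0873.
(2,2): S=185.1892. Δ = (V_up−V_dn)/(S_up−S_dn) = (1.0000−1.0000)/(218.5233−118.5211) = 0.0000. V = [p*·1.0000 + (1−p*)·1.0000]/1.09 = 0.9174. B = V − Δ·S = 0.9174.
(1,0): S=85.1200. Δ = (V_up−V_dn)/(S_up−S_dn) = (0.7645−0.0000)/(100.4416−54.4768) = 0.0166. V = [p*·0.7645 + (1−p*)·0.0000]/1.09 = 0.5845. B = V − Δ·S = -0.8313.
(1,1): S=156.9400. Δ = (V_up−V_dn)/(S_up−S_dn) = (0.9174−0.7645)/(185.1892−100.4416) = 0.0018. V = [p*·0.9174 + (1−p*)·0.7645]/1.09 = 0.8183. B = V − Δ·S = 0.5351.
(0,0): S=133.0000. Δ = (V_up−V_dn)/(S_up−S_dn) = (0.8183−0.5845)/(156.9400−85.1200) = 0.0033. V = [p*·0.8183 + (1−p*)·0.5845]/1.09 = 0.7150. B = V − Δ·S = 0.2820.
The time-0 hedge costs 0.7150, which is the no-arbitrage price.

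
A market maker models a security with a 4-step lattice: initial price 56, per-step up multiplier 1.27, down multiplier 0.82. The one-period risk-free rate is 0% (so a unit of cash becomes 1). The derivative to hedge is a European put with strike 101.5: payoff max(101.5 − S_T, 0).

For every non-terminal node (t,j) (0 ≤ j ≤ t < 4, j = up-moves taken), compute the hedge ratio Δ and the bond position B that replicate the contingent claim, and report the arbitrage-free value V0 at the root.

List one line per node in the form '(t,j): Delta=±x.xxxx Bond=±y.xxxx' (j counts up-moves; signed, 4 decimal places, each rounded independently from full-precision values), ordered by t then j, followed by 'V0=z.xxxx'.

(0,0): Delta=-0.8878 Bond=96.3475
(1,0): Delta=-1.0000 Bond=101.5000
(1,1): Delta=-0.7791 Bond=88.6188
(2,0): Delta=-1.0000 Bond=101.5000
(2,1): Delta=-1.0000 Bond=101.5000
(2,2): Delta=-0.5652 Bond=69.2970
(3,0): Delta=-1.0000 Bond=101.5000
(3,1): Delta=-1.0000 Bond=101.5000
(3,2): Delta=-1.0000 Bond=101.5000
(3,3): Delta=-0.1441 Bond=20.9924
V0=46.6310

Risk-neutral probability p* = (R−d)/(u−d) = (1−0.82)/(1.27−0.82) = 0.4000.
Terminal values V(4,·): V(4,0)=76.1812, V(4,1)=62.2867, V(4,2)=40.7672, V(4,3)=7.4383, V(4,4)=0.0000
  t=3,j=0: stock 30.8766 → up 39.2133 (V=62.2867), down 25.3188 (V=76.1812). Price 70.6234; hedge Δ=-1.0000, bond B=101.5000.
  t=3,j=1: stock 47.8211 → up 60.7328 (V=40.7672), down 39.2133 (V=62.2867). Price 53.6789; hedge Δ=-1.0000, bond B=101.5000.
  t=3,j=2: stock 74.0644 → up 94.0617 (V=7.4383), down 60.7328 (V=40.7672). Price 27.4356; hedge Δ=-1.0000, bond B=101.5000.
  t=3,j=3: stock 114.7094 → up 145.6810 (V=0.0000), down 94.0617 (V=7.4383). Price 4.4630; hedge Δ=-0.1441, bond B=20.9924.
  t=2,j=0: stock 37.6544 → up 47.8211 (V=53.6789), down 30.8766 (V=70.6234). Price 63.8456; hedge Δ=-1.0000, bond B=101.5000.
  t=2,j=1: stock 58.3184 → up 74.0644 (V=27.4356), down 47.8211 (V=53.6789). Price 43.1816; hedge Δ=-1.0000, bond B=101.5000.
  t=2,j=2: stock 90.3224 → up 114.7094 (V=4.4630), down 74.0644 (V=27.4356). Price 18.2466; hedge Δ=-0.5652, bond B=69.2970.
  t=1,j=0: stock 45.9200 → up 58.3184 (V=43.1816), down 37.6544 (V=63.8456). Price 55.5800; hedge Δ=-1.0000, bond B=101.5000.
  t=1,j=1: stock 71.1200 → up 90.3224 (V=18.2466), down 58.3184 (V=43.1816). Price 33.2076; hedge Δ=-0.7791, bond B=88.6188.
  t=0,j=0: stock 56.0000 → up 71.1200 (V=33.2076), down 45.9200 (V=55.5800). Price 46.6310; hedge Δ=-0.8878, bond B=96.3475.
Each (Δ,B) replicates both successor values, so the strategy is self-financing and V0 is arbitrage-free.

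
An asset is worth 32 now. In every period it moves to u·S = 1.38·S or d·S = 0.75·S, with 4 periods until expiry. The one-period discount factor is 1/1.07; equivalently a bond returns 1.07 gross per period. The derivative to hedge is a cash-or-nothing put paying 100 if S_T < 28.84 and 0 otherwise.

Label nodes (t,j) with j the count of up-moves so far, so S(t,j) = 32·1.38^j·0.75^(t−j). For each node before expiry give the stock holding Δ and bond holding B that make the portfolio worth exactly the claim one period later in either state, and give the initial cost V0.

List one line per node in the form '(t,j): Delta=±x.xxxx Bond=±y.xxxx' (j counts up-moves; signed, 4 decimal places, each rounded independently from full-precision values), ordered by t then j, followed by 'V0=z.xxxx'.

(0,0): Delta=-1.4939 Bond=70.7454
(1,0): Delta=-2.8876 Bond=109.1463
(1,1): Delta=-0.7602 Bond=43.2942
(2,0): Delta=-4.1861 Bond=140.1595
(2,1): Delta=-2.2040 Bond=94.1439
(2,2): Delta=0.0000 Bond=0.0000
(3,0): Delta=0.0000 Bond=93.4579
(3,1): Delta=-6.3901 Bond=204.7174
(3,2): Delta=0.0000 Bond=0.0000
(3,3): Delta=0.0000 Bond=0.0000
V0=22.9396

Under the risk-neutral measure, an up-move has probability p* = (R−d)/(u−d) = 0.5079 and values discount at R = 1.07.
Terminal values V(4,·): V(4,0)=100.0000, V(4,1)=100.0000, V(4,2)=0.0000, V(4,3)=0.0000, V(4,4)=0.0000
Node (3,0) S=13.5000: V=(p*·100.0000+(1−p*)·100.0000)/1.07=93.4579; Δ=(100.0000−100.0000)/(18.6300−10.1250)=0.0000; B=V−Δ·S=93.4579
Node (3,1) S=24.8400: V=(p*·0.0000+(1−p*)·100.0000)/1.07=45.9872; Δ=(0.0000−100.0000)/(34.2792−18.6300)=-6.3901; B=V−Δ·S=204.7174
Node (3,2) S=45.7056: V=(p*·0.0000+(1−p*)·0.0000)/1.07=0.0000; Δ=(0.0000−0.0000)/(63.0737−34.2792)=0.0000; B=V−Δ·S=0.0000
Node (3,3) S=84.0983: V=(p*·0.0000+(1−p*)·0.0000)/1.07=0.0000; Δ=(0.0000−0.0000)/(116.0557−63.0737)=0.0000; B=V−Δ·S=0.0000
Node (2,0) S=18.0000: V=(p*·45.9872+(1−p*)·93.4579)/1.07=64.8092; Δ=(45.9872−93.4579)/(24.8400−13.5000)=-4.1861; B=V−Δ·S=140.1595
Node (2,1) S=33.1200: V=(p*·0.0000+(1−p*)·45.9872)/1.07=21.1483; Δ=(0.0000−45.9872)/(45.7056−24.8400)=-2.2040; B=V−Δ·S=94.1439
Node (2,2) S=60.9408: V=(p*·0.0000+(1−p*)·0.0000)/1.07=0.0000; Δ=(0.0000−0.0000)/(84.0983−45.7056)=0.0000; B=V−Δ·S=0.0000
Node (1,0) S=24.0000: V=(p*·21.1483+(1−p*)·64.8092)/1.07=39.8432; Δ=(21.1483−64.8092)/(33.1200−18.0000)=-2.8876; B=V−Δ·S=109.1463
Node (1,1) S=44.1600: V=(p*·0.0000+(1−p*)·21.1483)/1.07=9.7255; Δ=(0.0000−21.1483)/(60.9408−33.1200)=-0.7602; B=V−Δ·S=43.2942
Node (0,0) S=32.0000: V=(p*·9.7255+(1−p*)·39.8432)/1.07=22.9396; Δ=(9.7255−39.8432)/(44.1600−24.0000)=-1.4939; B=V−Δ·S=70.7454
The time-0 hedge costs 22.9396, which is the no-arbitrage price.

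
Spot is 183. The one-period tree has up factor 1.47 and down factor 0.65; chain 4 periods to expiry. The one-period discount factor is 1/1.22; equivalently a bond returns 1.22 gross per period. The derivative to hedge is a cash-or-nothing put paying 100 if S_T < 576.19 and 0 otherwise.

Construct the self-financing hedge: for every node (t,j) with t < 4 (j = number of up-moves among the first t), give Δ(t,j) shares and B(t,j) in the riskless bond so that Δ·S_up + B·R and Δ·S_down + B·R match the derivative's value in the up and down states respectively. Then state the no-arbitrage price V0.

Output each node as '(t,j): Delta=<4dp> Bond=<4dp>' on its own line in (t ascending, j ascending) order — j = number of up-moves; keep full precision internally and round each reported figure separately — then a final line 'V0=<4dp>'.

No-arbitrage ⇒ martingale measure with p* = (R−d)/(u−d) = 0.6951.
Terminal payoffs: V(4,0)=100.0000, V(4,1)=100.0000, V(4,2)=100.0000, V(4,3)=100.0000, V(4,4)=0.0000
Node (3,0) S=50.2564: V=(p*·100.0000+(1−p*)·100.0000)/1.22=81.9672; Δ=(100.0000−100.0000)/(73.8769−32.6666)=0.0000; B=V−Δ·S=81.9672
Node (3,1) S=113.6567: V=(p*·100.0000+(1−p*)·100.0000)/1.22=81.9672; Δ=(100.0000−100.0000)/(167.0754−73.8769)=0.0000; B=V−Δ·S=81.9672
Node (3,2) S=257.0391: V=(p*·100.0000+(1−p*)·100.0000)/1.22=81.9672; Δ=(100.0000−100.0000)/(377.8474−167.0754)=0.0000; B=V−Δ·S=81.9672
Node (3,3) S=581.3037: V=(p*·0.0000+(1−p*)·100.0000)/1.22=24.9900; Δ=(0.0000−100.0000)/(854.5165−377.8474)=-0.2098; B=V−Δ·S=146.9412
Node (2,0) S=77.3175: V=(p*·81.9672+(1−p*)·81.9672)/1.22=67.1862; Δ=(81.9672−81.9672)/(113.6567−50.2564)=0.0000; B=V−Δ·S=67.1862
Node (2,1) S=174.8565: V=(p*·81.9672+(1−p*)·81.9672)/1.22=67.1862; Δ=(81.9672−81.9672)/(257.0391−113.6567)=0.0000; B=V−Δ·S=67.1862
Node (2,2) S=395.4447: V=(p*·24.9900+(1−p*)·81.9672)/1.22=34.7222; Δ=(24.9900−81.9672)/(581.3037−257.0391)=-0.1757; B=V−Δ·S=104.2066
Node (1,0) S=118.9500: V=(p*·67.1862+(1−p*)·67.1862)/1.22=55.0707; Δ=(67.1862−67.1862)/(174.8565−77.3175)=0.0000; B=V−Δ·S=55.0707
Node (1,1) S=269.0100: V=(p*·34.7222+(1−p*)·67.1862)/1.22=36.5736; Δ=(34.7222−67.1862)/(395.4447−174.8565)=-0.1472; B=V−Δ·S=76.1639
Node (0,0) S=183.0000: V=(p*·36.5736+(1−p*)·55.0707)/1.22=34.6008; Δ=(36.5736−55.0707)/(269.0100−118.9500)=-0.1233; B=V−Δ·S=57.1582
Self-financing check: at every node Δ·S+B equals the discounted successor values.

(0,0): Delta=-0.1233 Bond=57.1582
(1,0): Delta=0.0000 Bond=55.0707
(1,1): Delta=-0.1472 Bond=76.1639
(2,0): Delta=0.0000 Bond=67.1862
(2,1): Delta=0.0000 Bond=67.1862
(2,2): Delta=-0.1757 Bond=104.2066
(3,0): Delta=0.0000 Bond=81.9672
(3,1): Delta=0.0000 Bond=81.9672
(3,2): Delta=0.0000 Bond=81.9672
(3,3): Delta=-0.2098 Bond=146.9412
V0=34.6008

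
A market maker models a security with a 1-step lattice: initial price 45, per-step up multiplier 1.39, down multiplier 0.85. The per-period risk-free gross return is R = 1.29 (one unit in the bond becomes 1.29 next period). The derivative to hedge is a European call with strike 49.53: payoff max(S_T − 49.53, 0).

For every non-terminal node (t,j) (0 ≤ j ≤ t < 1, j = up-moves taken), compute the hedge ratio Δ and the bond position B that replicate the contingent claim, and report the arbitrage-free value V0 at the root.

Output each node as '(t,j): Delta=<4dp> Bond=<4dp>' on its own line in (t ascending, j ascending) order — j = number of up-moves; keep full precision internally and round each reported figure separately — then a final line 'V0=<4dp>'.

Since d<R<u, set p* = (R−d)/(u−d) = 0.8148; price each node as the discounted p*-expectation of its children.
Terminal payoffs: V(1,0)=0.0000, V(1,1)=13.0200
(0,0): S=45.0000. Δ = (V_up−V_dn)/(S_up−S_dn) = (13.0200−0.0000)/(62.5500−38.2500) = 0.5358. V = [p*·13.0200 + (1−p*)·0.0000]/1.29 = 8.2239. B = V − Δ·S = -15.8872.
Check: Δ(0,0)·S0 + B(0,0) = 8.2239 = V0.

(0,0): Delta=0.5358 Bond=-15.8872
V0=8.2239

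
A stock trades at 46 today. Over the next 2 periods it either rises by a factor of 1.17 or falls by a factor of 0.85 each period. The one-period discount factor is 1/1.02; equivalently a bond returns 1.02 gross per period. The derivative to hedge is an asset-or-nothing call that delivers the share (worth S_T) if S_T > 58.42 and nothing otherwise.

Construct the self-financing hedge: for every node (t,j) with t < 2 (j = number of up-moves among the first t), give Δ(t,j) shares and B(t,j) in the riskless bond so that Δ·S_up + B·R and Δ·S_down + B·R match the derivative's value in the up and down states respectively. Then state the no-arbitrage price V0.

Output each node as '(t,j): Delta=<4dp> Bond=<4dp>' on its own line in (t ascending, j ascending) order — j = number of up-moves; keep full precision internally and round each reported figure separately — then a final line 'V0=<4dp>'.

No-arbitrage ⇒ martingale measure with p* = (R−d)/(u−d) = 0.5313.
Terminal payoffs: V(2,0)=0.0000, V(2,1)=0.0000, V(2,2)=62.9694
Node (1,0) S=39.1000: V=(p*·0.0000+(1−p*)·0.0000)/1.02=0.0000; Δ=(0.0000−0.0000)/(45.7470−33.2350)=0.0000; B=V−Δ·S=0.0000
Node (1,1) S=53.8200: V=(p*·62.9694+(1−p*)·0.0000)/1.02=32.7966; Δ=(62.9694−0.0000)/(62.9694−45.7470)=3.6563; B=V−Δ·S=-163.9828
Node (0,0) S=46.0000: V=(p*·32.7966+(1−p*)·0.0000)/1.02=17.0815; Δ=(32.7966−0.0000)/(53.8200−39.1000)=2.2280; B=V−Δ·S=-85.4077
Root portfolio cost Δ·46+B reproduces V0=17.0815.

(0,0): Delta=2.2280 Bond=-85.4077
(1,0): Delta=0.0000 Bond=0.0000
(1,1): Delta=3.6562 Bond=-163.9828
V0=17.0815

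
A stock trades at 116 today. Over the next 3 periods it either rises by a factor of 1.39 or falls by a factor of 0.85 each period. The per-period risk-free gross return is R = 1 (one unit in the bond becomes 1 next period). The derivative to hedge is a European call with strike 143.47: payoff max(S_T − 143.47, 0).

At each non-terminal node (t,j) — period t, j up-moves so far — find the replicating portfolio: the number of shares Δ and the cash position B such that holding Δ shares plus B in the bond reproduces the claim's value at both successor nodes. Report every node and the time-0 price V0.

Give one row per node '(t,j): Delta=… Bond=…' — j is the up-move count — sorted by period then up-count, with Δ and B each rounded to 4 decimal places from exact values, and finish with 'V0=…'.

(0,0): Delta=0.4504 Bond=-40.7763
(1,0): Delta=0.2454 Bond=-20.5657
(1,1): Delta=0.7763 Bond=-93.3237
(2,0): Delta=0.0000 Bond=0.0000
(2,1): Delta=0.6355 Bond=-74.0367
(2,2): Delta=1.0000 Bond=-143.4700
V0=11.4655

The replicating-portfolio and risk-neutral prices coincide; use p* = (1−0.85)/(1.39−0.85) = 0.2778 for the latter.
Terminal values V(3,·): V(3,0)=0.0000, V(3,1)=0.0000, V(3,2)=47.0351, V(3,3)=168.0618
  t=2,j=0: stock 83.8100 → up 116.4959 (V=0.0000), down 71.2385 (V=0.0000). Price 0.0000; hedge Δ=0.0000, bond B=0.0000.
  t=2,j=1: stock 137.0540 → up 190.5051 (V=47.0351), down 116.4959 (V=0.0000). Price 13.0653; hedge Δ=0.6355, bond B=-74.0367.
  t=2,j=2: stock 224.1236 → up 311.5318 (V=168.0618), down 190.5051 (V=47.0351). Price 80.6536; hedge Δ=1.0000, bond B=-143.4700.
  t=1,j=0: stock 98.6000 → up 137.0540 (V=13.0653), down 83.8100 (V=0.0000). Price 3.6292; hedge Δ=0.2454, bond B=-20.5657.
  t=1,j=1: stock 161.2400 → up 224.1236 (V=80.6536), down 137.0540 (V=13.0653). Price 31.8398; hedge Δ=0.7763, bond B=-93.3237.
  t=0,j=0: stock 116.0000 → up 161.2400 (V=31.8398), down 98.6000 (V=3.6292). Price 11.4655; hedge Δ=0.4504, bond B=-40.7763.
Each (Δ,B) replicates both successor values, so the strategy is self-financing and V0 is arbitrage-free.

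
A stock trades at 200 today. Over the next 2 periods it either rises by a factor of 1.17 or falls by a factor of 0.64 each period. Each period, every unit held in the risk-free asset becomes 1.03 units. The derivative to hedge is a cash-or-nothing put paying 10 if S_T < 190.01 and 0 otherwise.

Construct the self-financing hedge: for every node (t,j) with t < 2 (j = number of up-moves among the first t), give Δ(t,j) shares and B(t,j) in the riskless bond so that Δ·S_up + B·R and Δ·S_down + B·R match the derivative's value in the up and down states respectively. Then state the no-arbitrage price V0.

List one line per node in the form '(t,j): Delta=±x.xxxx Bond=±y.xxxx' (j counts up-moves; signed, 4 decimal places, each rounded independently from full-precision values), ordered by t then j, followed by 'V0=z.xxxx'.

(0,0): Delta=-0.0674 Bond=17.8016
(1,0): Delta=0.0000 Bond=9.7087
(1,1): Delta=-0.0806 Bond=21.4325
V0=4.3220

Since d<R<u, set p* = (R−d)/(u−d) = 0.7358; price each node as the discounted p*-expectation of its children.
Terminal values V(2,·): V(2,0)=10.0000, V(2,1)=10.0000, V(2,2)=0.0000
  t=1,j=0: stock 128.0000 → up 149.7600 (V=10.0000), down 81.9200 (V=10.0000). Price 9.7087; hedge Δ=0.0000, bond B=9.7087.
  t=1,j=1: stock 234.0000 → up 273.7800 (V=0.0000), down 149.7600 (V=10.0000). Price 2.5646; hedge Δ=-0.0806, bond B=21.4325.
  t=0,j=0: stock 200.0000 → up 234.0000 (V=2.5646), down 128.0000 (V=9.7087). Price 4.3220; hedge Δ=-0.0674, bond B=17.8016.
Each (Δ,B) replicates both successor values, so the strategy is self-financing and V0 is arbitrage-free.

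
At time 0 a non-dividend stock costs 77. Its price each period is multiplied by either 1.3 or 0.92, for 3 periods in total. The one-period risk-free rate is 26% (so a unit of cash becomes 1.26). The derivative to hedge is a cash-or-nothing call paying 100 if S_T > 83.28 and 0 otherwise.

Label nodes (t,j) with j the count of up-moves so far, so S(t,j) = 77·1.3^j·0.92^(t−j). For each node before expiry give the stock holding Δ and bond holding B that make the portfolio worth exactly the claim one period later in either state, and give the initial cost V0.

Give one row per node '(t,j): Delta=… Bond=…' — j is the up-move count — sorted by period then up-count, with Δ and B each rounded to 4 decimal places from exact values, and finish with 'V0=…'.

Under the risk-neutral measure, an up-move has probability p* = (R−d)/(u−d) = 0.8947 and values discount at R = 1.26.
Terminal values V(3,·): V(3,0)=0.0000, V(3,1)=100.0000, V(3,2)=100.0000, V(3,3)=100.0000
  t=2,j=0: stock 65.1728 → up 84.7246 (V=100.0000), down 59.9590 (V=0.0000). Price 71.0109; hedge Δ=4.0378, bond B=-192.1470.
  t=2,j=1: stock 92.0920 → up 119.7196 (V=100.0000), down 84.7246 (V=100.0000). Price 79.3651; hedge Δ=0.0000, bond B=79.3651.
  t=2,j=2: stock 130.1300 → up 169.1690 (V=100.0000), down 119.7196 (V=100.0000). Price 79.3651; hedge Δ=0.0000, bond B=79.3651.
  t=1,j=0: stock 70.8400 → up 92.0920 (V=79.3651), down 65.1728 (V=71.0109). Price 62.2902; hedge Δ=0.3103, bond B=40.3054.
  t=1,j=1: stock 100.1000 → up 130.1300 (V=79.3651), down 92.0920 (V=79.3651). Price 62.9882; hedge Δ=0.0000, bond B=62.9882.
  t=0,j=0: stock 77.0000 → up 100.1000 (V=62.9882), down 70.8400 (V=62.2902). Price 49.9323; hedge Δ=0.0239, bond B=48.0956.
The time-0 hedge costs 49.9323, which is the no-arbitrage price.

(0,0): Delta=0.0239 Bond=48.0956
(1,0): Delta=0.3103 Bond=40.3054
(1,1): Delta=0.0000 Bond=62.9882
(2,0): Delta=4.0378 Bond=-192.1470
(2,1): Delta=0.0000 Bond=79.3651
(2,2): Delta=0.0000 Bond=79.3651
V0=49.9323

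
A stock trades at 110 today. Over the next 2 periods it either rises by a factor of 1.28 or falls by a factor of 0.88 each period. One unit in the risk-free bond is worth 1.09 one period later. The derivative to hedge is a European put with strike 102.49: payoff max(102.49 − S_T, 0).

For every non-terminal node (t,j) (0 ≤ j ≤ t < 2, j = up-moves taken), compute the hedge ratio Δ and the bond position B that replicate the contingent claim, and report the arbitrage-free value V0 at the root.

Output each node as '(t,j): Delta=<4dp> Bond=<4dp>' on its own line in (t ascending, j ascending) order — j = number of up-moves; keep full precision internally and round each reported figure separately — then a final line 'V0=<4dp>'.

Since d<R<u, set p* = (R−d)/(u−d) = 0.5250; price each node as the discounted p*-expectation of its children.
Payoff layer (t=2): V(2,0)=17.3060, V(2,1)=0.0000, V(2,2)=0.0000
Node (1,0) S=96.8000: V=(p*·0.0000+(1−p*)·17.3060)/1.09=7.5416; Δ=(0.0000−17.3060)/(123.9040−85.1840)=-0.4470; B=V−Δ·S=50.8066
Node (1,1) S=140.8000: V=(p*·0.0000+(1−p*)·0.0000)/1.09=0.0000; Δ=(0.0000−0.0000)/(180.2240−123.9040)=0.0000; B=V−Δ·S=0.0000
Node (0,0) S=110.0000: V=(p*·0.0000+(1−p*)·7.5416)/1.09=3.2865; Δ=(0.0000−7.5416)/(140.8000−96.8000)=-0.1714; B=V−Δ·S=22.1405
Root portfolio cost Δ·110+B reproduces V0=3.2865.

(0,0): Delta=-0.1714 Bond=22.1405
(1,0): Delta=-0.4470 Bond=50.8066
(1,1): Delta=0.0000 Bond=0.0000
V0=3.2865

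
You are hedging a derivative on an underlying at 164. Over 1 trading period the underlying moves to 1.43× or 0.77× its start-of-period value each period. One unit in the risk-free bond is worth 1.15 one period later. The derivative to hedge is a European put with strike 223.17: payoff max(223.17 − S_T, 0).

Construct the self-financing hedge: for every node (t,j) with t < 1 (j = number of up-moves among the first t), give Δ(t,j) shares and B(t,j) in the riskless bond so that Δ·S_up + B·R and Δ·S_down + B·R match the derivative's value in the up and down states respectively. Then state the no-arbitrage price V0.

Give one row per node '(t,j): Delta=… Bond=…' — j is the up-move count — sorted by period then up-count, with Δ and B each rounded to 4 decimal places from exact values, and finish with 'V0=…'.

Risk-neutral probability p* = (R−d)/(u−d) = (1.15−0.77)/(1.43−0.77) = 0.5758.
Terminal payoffs: V(1,0)=96.8900, V(1,1)=0.0000
  t=0,j=0: stock 164.0000 → up 234.5200 (V=0.0000), down 126.2800 (V=96.8900). Price 35.7433; hedge Δ=-0.8951, bond B=182.5464.
Check: Δ(0,0)·S0 + B(0,0) = 35.7433 = V0.

(0,0): Delta=-0.8951 Bond=182.5464
V0=35.7433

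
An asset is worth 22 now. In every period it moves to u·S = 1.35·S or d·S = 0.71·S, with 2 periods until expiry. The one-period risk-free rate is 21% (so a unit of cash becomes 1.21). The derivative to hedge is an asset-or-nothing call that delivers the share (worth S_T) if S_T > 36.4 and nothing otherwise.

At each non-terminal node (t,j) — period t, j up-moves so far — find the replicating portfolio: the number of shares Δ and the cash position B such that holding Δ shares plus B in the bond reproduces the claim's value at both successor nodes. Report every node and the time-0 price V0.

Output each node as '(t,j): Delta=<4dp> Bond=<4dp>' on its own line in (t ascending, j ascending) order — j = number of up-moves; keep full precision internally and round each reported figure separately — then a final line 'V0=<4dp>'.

Under the risk-neutral measure, an up-move has probability p* = (R−d)/(u−d) = 0.7812 and values discount at R = 1.21.
Terminal payoffs: V(2,0)=0.0000, V(2,1)=0.0000, V(2,2)=40.0950
(1,0): S=15.6200. Δ = (V_up−V_dn)/(S_up−S_dn) = (0.0000−0.0000)/(21.0870−11.0902) = 0.0000. V = [p*·0.0000 + (1−p*)·0.0000]/1.21 = 0.0000. B = V − Δ·S = 0.0000.
(1,1): S=29.7000. Δ = (V_up−V_dn)/(S_up−S_dn) = (40.0950−0.0000)/(40.0950−21.0870) = 2.1094. V = [p*·40.0950 + (1−p*)·0.0000]/1.21 = 25.8878. B = V − Δ·S = -36.7607.
(0,0): S=22.0000. Δ = (V_up−V_dn)/(S_up−S_dn) = (25.8878−0.0000)/(29.7000−15.6200) = 1.8386. V = [p*·25.8878 + (1−p*)·0.0000]/1.21 = 16.7147. B = V − Δ·S = -23.7349.
Each (Δ,B) replicates both successor values, so the strategy is self-financing and V0 is arbitrage-free.

(0,0): Delta=1.8386 Bond=-23.7349
(1,0): Delta=0.0000 Bond=0.0000
(1,1): Delta=2.1094 Bond=-36.7607
V0=16.7147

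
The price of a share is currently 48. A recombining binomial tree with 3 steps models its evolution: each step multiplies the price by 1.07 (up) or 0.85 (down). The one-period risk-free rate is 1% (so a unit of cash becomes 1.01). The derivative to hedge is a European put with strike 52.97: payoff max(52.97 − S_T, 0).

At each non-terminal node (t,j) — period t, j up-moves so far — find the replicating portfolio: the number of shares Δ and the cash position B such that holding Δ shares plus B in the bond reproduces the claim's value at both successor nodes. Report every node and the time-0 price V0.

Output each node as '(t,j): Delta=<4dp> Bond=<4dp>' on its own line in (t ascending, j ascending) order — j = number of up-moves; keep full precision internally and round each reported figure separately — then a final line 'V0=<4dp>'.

Risk-neutral probability p* = (R−d)/(u−d) = (1.01−0.85)/(1.07−0.85) = 0.7273.
Payoff layer (t=3): V(3,0)=23.4920, V(3,1)=15.8624, V(3,2)=6.2581, V(3,3)=0.0000
(2,0): S=34.6800. Δ = (V_up−V_dn)/(S_up−S_dn) = (15.8624−23.4920)/(37.1076−29.4780) = -1.0000. V = [p*·15.8624 + (1−p*)·23.4920]/1.01 = 17.7655. B = V − Δ·S = 52.4455.
(2,1): S=43.6560. Δ = (V_up−V_dn)/(S_up−S_dn) = (6.2581−15.8624)/(46.7119−37.1076) = -1.0000. V = [p*·6.2581 + (1−p*)·15.8624]/1.01 = 8.7895. B = V − Δ·S = 52.4455.
(2,2): S=54.9552. Δ = (V_up−V_dn)/(S_up−S_dn) = (0.0000−6.2581)/(58.8021−46.7119) = -0.5176. V = [p*·0.0000 + (1−p*)·6.2581]/1.01 = 1.6899. B = V − Δ·S = 30.1357.
(1,0): S=40.8000. Δ = (V_up−V_dn)/(S_up−S_dn) = (8.7895−17.7655)/(43.6560−34.6800) = -1.0000. V = [p*·8.7895 + (1−p*)·17.7655]/1.01 = 11.1263. B = V − Δ·S = 51.9263.
(1,1): S=51.3600. Δ = (V_up−V_dn)/(S_up−S_dn) = (1.6899−8.7895)/(54.9552−43.6560) = -0.6283. V = [p*·1.6899 + (1−p*)·8.7895]/1.01 = 3.5902. B = V − Δ·S = 35.8616.
(0,0): S=48.0000. Δ = (V_up−V_dn)/(S_up−S_dn) = (3.5902−11.1263)/(51.3600−40.8000) = -0.7136. V = [p*·3.5902 + (1−p*)·11.1263]/1.01 = 5.5896. B = V − Δ·S = 39.8444.
Self-financing check: at every node Δ·S+B equals the discounted successor values.

(0,0): Delta=-0.7136 Bond=39.8444
(1,0): Delta=-1.0000 Bond=51.9263
(1,1): Delta=-0.6283 Bond=35.8616
(2,0): Delta=-1.0000 Bond=52.4455
(2,1): Delta=-1.0000 Bond=52.4455
(2,2): Delta=-0.5176 Bond=30.1357
V0=5.5896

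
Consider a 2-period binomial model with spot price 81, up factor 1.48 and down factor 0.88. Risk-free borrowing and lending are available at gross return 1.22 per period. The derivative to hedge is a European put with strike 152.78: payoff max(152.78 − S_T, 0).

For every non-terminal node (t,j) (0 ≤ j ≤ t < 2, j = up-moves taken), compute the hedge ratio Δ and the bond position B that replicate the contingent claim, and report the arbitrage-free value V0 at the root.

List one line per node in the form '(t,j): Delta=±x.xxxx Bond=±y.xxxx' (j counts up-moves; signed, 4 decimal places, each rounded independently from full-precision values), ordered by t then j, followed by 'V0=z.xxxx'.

Risk-neutral probability p* = (R−d)/(u−d) = (1.22−0.88)/(1.48−0.88) = 0.5667.
Terminal values V(2,·): V(2,0)=90.0536, V(2,1)=47.2856, V(2,2)=0.0000
Node (1,0) S=71.2800: V=(p*·47.2856+(1−p*)·90.0536)/1.22=53.9495; Δ=(47.2856−90.0536)/(105.4944−62.7264)=-1.0000; B=V−Δ·S=125.2295
Node (1,1) S=119.8800: V=(p*·0.0000+(1−p*)·47.2856)/1.22=16.7954; Δ=(0.0000−47.2856)/(177.4224−105.4944)=-0.6574; B=V−Δ·S=95.6048
Node (0,0) S=81.0000: V=(p*·16.7954+(1−p*)·53.9495)/1.22=26.9636; Δ=(16.7954−53.9495)/(119.8800−71.2800)=-0.7645; B=V−Δ·S=88.8870
The time-0 hedge costs 26.9636, which is the no-arbitrage price.

(0,0): Delta=-0.7645 Bond=88.8870
(1,0): Delta=-1.0000 Bond=125.2295
(1,1): Delta=-0.6574 Bond=95.6048
V0=26.9636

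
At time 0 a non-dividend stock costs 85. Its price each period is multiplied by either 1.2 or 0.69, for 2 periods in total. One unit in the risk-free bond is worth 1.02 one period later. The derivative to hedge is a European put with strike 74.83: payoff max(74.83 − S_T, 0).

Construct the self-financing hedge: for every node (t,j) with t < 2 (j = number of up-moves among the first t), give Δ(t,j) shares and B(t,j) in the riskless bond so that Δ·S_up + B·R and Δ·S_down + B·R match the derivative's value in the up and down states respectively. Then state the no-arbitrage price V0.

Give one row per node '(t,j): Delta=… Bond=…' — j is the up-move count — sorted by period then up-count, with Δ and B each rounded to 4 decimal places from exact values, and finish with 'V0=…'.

The replicating-portfolio and risk-neutral prices coincide; use p* = (1.02−0.69)/(1.2−0.69) = 0.6471 for the latter.
Payoff layer (t=2): V(2,0)=34.3615, V(2,1)=4.4500, V(2,2)=0.0000
Node (1,0) S=58.6500: V=(p*·4.4500+(1−p*)·34.3615)/1.02=14.7127; Δ=(4.4500−34.3615)/(70.3800−40.4685)=-1.0000; B=V−Δ·S=73.3627
Node (1,1) S=102.0000: V=(p*·0.0000+(1−p*)·4.4500)/1.02=1.5398; Δ=(0.0000−4.4500)/(122.4000−70.3800)=-0.0855; B=V−Δ·S=10.2653
Node (0,0) S=85.0000: V=(p*·1.5398+(1−p*)·14.7127)/1.02=6.0677; Δ=(1.5398−14.7127)/(102.0000−58.6500)=-0.3039; B=V−Δ·S=31.8970
The time-0 hedge costs 6.0677, which is the no-arbitrage price.

(0,0): Delta=-0.3039 Bond=31.8970
(1,0): Delta=-1.0000 Bond=73.3627
(1,1): Delta=-0.0855 Bond=10.2653
V0=6.0677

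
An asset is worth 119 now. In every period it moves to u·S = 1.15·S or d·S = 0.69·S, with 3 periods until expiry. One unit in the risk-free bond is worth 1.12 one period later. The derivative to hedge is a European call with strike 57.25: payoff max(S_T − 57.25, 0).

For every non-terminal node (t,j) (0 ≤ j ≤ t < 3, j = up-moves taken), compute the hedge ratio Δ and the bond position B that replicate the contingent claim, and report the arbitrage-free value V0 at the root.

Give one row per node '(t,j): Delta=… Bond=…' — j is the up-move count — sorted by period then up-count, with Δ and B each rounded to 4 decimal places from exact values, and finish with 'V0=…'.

Under the risk-neutral measure, an up-move has probability p* = (R−d)/(u−d) = 0.9348 and values discount at R = 1.12.
Terminal values V(3,·): V(3,0)=0.0000, V(3,1)=7.9043, V(3,2)=51.3405, V(3,3)=123.7341
(2,0): S=56.6559. Δ = (V_up−V_dn)/(S_up−S_dn) = (7.9043−0.0000)/(65.1543−39.0926) = 0.3033. V = [p*·7.9043 + (1−p*)·0.0000]/1.12 = 6.5971. B = V − Δ·S = -10.5861.
(2,1): S=94.4265. Δ = (V_up−V_dn)/(S_up−S_dn) = (51.3405−7.9043)/(108.5905−65.1543) = 1.0000. V = [p*·51.3405 + (1−p*)·7.9043]/1.12 = 43.3104. B = V − Δ·S = -51.1161.
(2,2): S=157.3775. Δ = (V_up−V_dn)/(S_up−S_dn) = (123.7341−51.3405)/(180.9841−108.5905) = 1.0000. V = [p*·123.7341 + (1−p*)·51.3405]/1.12 = 106.2614. B = V − Δ·S = -51.1161.
(1,0): S=82.1100. Δ = (V_up−V_dn)/(S_up−S_dn) = (43.3104−6.5971)/(94.4265−56.6559) = 0.9720. V = [p*·43.3104 + (1−p*)·6.5971]/1.12 = 36.5322. B = V − Δ·S = -43.2793.
(1,1): S=136.8500. Δ = (V_up−V_dn)/(S_up−S_dn) = (106.2614−43.3104)/(157.3775−94.4265) = 1.0000. V = [p*·106.2614 + (1−p*)·43.3104]/1.12 = 91.2107. B = V − Δ·S = -45.6393.
(0,0): S=119.0000. Δ = (V_up−V_dn)/(S_up−S_dn) = (91.2107−36.5322)/(136.8500−82.1100) = 0.9989. V = [p*·91.2107 + (1−p*)·36.5322]/1.12 = 78.2542. B = V − Δ·S = -40.6120.
The time-0 hedge costs 78.2542, which is the no-arbitrage price.

(0,0): Delta=0.9989 Bond=-40.6120
(1,0): Delta=0.9720 Bond=-43.2793
(1,1): Delta=1.0000 Bond=-45.6393
(2,0): Delta=0.3033 Bond=-10.5861
(2,1): Delta=1.0000 Bond=-51.1161
(2,2): Delta=1.0000 Bond=-51.1161
V0=78.2542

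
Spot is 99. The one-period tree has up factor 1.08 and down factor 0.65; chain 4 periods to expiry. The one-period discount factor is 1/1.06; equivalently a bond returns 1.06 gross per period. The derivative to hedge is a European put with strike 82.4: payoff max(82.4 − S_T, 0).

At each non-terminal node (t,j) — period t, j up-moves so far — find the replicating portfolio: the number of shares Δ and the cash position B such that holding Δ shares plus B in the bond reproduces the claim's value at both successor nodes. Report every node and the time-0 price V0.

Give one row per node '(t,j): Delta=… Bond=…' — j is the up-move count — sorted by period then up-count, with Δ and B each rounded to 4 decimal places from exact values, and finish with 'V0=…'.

No-arbitrage ⇒ martingale measure with p* = (R−d)/(u−d) = 0.9535.
Terminal values V(4,·): V(4,0)=64.7279, V(4,1)=53.0371, V(4,2)=33.6124, V(4,3)=1.3375, V(4,4)=0.0000
Node (3,0) S=27.1879: V=(p*·53.0371+(1−p*)·64.7279)/1.06=50.5480; Δ=(53.0371−64.7279)/(29.3629−17.6721)=-1.0000; B=V−Δ·S=77.7358
Node (3,1) S=45.1737: V=(p*·33.6124+(1−p*)·53.0371)/1.06=32.5621; Δ=(33.6124−53.0371)/(48.7876−29.3629)=-1.0000; B=V−Δ·S=77.7358
Node (3,2) S=75.0578: V=(p*·1.3375+(1−p*)·33.6124)/1.06=2.6780; Δ=(1.3375−33.6124)/(81.0625−48.7876)=-1.0000; B=V−Δ·S=77.7358
Node (3,3) S=124.7115: V=(p*·0.0000+(1−p*)·1.3375)/1.06=0.0587; Δ=(0.0000−1.3375)/(134.6884−81.0625)=-0.0249; B=V−Δ·S=3.1692
Node (2,0) S=41.8275: V=(p*·32.5621+(1−p*)·50.5480)/1.06=31.5082; Δ=(32.5621−50.5480)/(45.1737−27.1879)=-1.0000; B=V−Δ·S=73.3357
Node (2,1) S=69.4980: V=(p*·2.6780+(1−p*)·32.5621)/1.06=3.8377; Δ=(2.6780−32.5621)/(75.0578−45.1737)=-1.0000; B=V−Δ·S=73.3357
Node (2,2) S=115.4736: V=(p*·0.0587+(1−p*)·2.6780)/1.06=0.1703; Δ=(0.0587−2.6780)/(124.7115−75.0578)=-0.0528; B=V−Δ·S=6.2617
Node (1,0) S=64.3500: V=(p*·3.8377+(1−p*)·31.5082)/1.06=4.8346; Δ=(3.8377−31.5082)/(69.4980−41.8275)=-1.0000; B=V−Δ·S=69.1846
Node (1,1) S=106.9200: V=(p*·0.1703+(1−p*)·3.8377)/1.06=0.3216; Δ=(0.1703−3.8377)/(115.4736−69.4980)=-0.0798; B=V−Δ·S=8.8504
Node (0,0) S=99.0000: V=(p*·0.3216+(1−p*)·4.8346)/1.06=0.5014; Δ=(0.3216−4.8346)/(106.9200−64.3500)=-0.1060; B=V−Δ·S=10.9969
Root portfolio cost Δ·99+B reproduces V0=0.5014.

(0,0): Delta=-0.1060 Bond=10.9969
(1,0): Delta=-1.0000 Bond=69.1846
(1,1): Delta=-0.0798 Bond=8.8504
(2,0): Delta=-1.0000 Bond=73.3357
(2,1): Delta=-1.0000 Bond=73.3357
(2,2): Delta=-0.0528 Bond=6.2617
(3,0): Delta=-1.0000 Bond=77.7358
(3,1): Delta=-1.0000 Bond=77.7358
(3,2): Delta=-1.0000 Bond=77.7358
(3,3): Delta=-0.0249 Bond=3.1692
V0=0.5014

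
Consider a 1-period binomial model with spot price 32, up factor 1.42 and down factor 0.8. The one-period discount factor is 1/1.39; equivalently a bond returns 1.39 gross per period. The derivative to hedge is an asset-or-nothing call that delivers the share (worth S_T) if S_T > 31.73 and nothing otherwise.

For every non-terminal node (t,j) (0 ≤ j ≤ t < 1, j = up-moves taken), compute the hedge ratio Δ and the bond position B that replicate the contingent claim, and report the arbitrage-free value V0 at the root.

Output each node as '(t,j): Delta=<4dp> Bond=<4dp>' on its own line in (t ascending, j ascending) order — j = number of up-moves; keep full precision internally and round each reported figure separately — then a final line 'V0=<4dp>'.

The replicating-portfolio and risk-neutral prices coincide; use p* = (1.39−0.8)/(1.42−0.8) = 0.9516 for the latter.
Terminal payoffs: V(1,0)=0.0000, V(1,1)=45.4400
Node (0,0) S=32.0000: V=(p*·45.4400+(1−p*)·0.0000)/1.39=31.1088; Δ=(45.4400−0.0000)/(45.4400−25.6000)=2.2903; B=V−Δ·S=-42.1815
Root portfolio cost Δ·32+B reproduces V0=31.1088.

(0,0): Delta=2.2903 Bond=-42.1815
V0=31.1088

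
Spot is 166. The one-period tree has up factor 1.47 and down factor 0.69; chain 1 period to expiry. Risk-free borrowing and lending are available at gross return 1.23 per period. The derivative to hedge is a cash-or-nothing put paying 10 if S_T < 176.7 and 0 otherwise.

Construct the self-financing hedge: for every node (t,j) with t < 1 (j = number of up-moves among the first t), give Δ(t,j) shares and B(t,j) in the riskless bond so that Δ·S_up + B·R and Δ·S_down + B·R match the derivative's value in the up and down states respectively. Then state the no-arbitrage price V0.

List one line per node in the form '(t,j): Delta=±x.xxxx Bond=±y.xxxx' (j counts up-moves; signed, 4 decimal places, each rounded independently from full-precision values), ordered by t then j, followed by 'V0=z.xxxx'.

(0,0): Delta=-0.0772 Bond=15.3221
V0=2.5016

Under the risk-neutral measure, an up-move has probability p* = (R−d)/(u−d) = 0.6923 and values discount at R = 1.23.
Payoff layer (t=1): V(1,0)=10.0000, V(1,1)=0.0000
  t=0,j=0: stock 166.0000 → up 244.0200 (V=0.0000), down 114.5400 (V=10.0000). Price 2.5016; hedge Δ=-0.0772, bond B=15.3221.
The time-0 hedge costs 2.5016, which is the no-arbitrage price.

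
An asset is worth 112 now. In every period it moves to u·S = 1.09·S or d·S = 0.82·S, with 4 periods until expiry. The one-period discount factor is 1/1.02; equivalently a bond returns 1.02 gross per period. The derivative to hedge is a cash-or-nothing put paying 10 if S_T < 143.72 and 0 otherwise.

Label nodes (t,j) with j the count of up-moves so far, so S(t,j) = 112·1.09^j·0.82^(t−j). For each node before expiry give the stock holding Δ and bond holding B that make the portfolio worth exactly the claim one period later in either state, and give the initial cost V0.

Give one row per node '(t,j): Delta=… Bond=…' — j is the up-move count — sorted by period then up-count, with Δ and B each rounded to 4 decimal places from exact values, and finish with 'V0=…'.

(0,0): Delta=-0.1267 Bond=20.6422
(1,0): Delta=0.0000 Bond=9.4232
(1,1): Delta=-0.1600 Bond=25.1262
(2,0): Delta=0.0000 Bond=9.6117
(2,1): Delta=0.0000 Bond=9.6117
(2,2): Delta=-0.2021 Bond=31.2347
(3,0): Delta=0.0000 Bond=9.8039
(3,1): Delta=0.0000 Bond=9.8039
(3,2): Delta=0.0000 Bond=9.8039
(3,3): Delta=-0.2554 Bond=39.5788
V0=6.4570

No-arbitrage ⇒ martingale measure with p* = (R−d)/(u−d) = 0.7407.
Payoff layer (t=4): V(4,0)=10.0000, V(4,1)=10.0000, V(4,2)=10.0000, V(4,3)=10.0000, V(4,4)=0.0000
Node (3,0) S=61.7532: V=(p*·10.0000+(1−p*)·10.0000)/1.02=9.8039; Δ=(10.0000−10.0000)/(67.3110−50.6376)=0.0000; B=V−Δ·S=9.8039
Node (3,1) S=82.0866: V=(p*·10.0000+(1−p*)·10.0000)/1.02=9.8039; Δ=(10.0000−10.0000)/(89.4744−67.3110)=0.0000; B=V−Δ·S=9.8039
Node (3,2) S=109.1151: V=(p*·10.0000+(1−p*)·10.0000)/1.02=9.8039; Δ=(10.0000−10.0000)/(118.9355−89.4744)=0.0000; B=V−Δ·S=9.8039
Node (3,3) S=145.0432: V=(p*·0.0000+(1−p*)·10.0000)/1.02=2.5418; Δ=(0.0000−10.0000)/(158.0971−118.9355)=-0.2554; B=V−Δ·S=39.5788
Node (2,0) S=75.3088: V=(p*·9.8039+(1−p*)·9.8039)/1.02=9.6117; Δ=(9.8039−9.8039)/(82.0866−61.7532)=0.0000; B=V−Δ·S=9.6117
Node (2,1) S=100.1056: V=(p*·9.8039+(1−p*)·9.8039)/1.02=9.6117; Δ=(9.8039−9.8039)/(109.1151−82.0866)=0.0000; B=V−Δ·S=9.6117
Node (2,2) S=133.0672: V=(p*·2.5418+(1−p*)·9.8039)/1.02=4.3378; Δ=(2.5418−9.8039)/(145.0432−109.1151)=-0.2021; B=V−Δ·S=31.2347
Node (1,0) S=91.8400: V=(p*·9.6117+(1−p*)·9.6117)/1.02=9.4232; Δ=(9.6117−9.6117)/(100.1056−75.3088)=0.0000; B=V−Δ·S=9.4232
Node (1,1) S=122.0800: V=(p*·4.3378+(1−p*)·9.6117)/1.02=5.5932; Δ=(4.3378−9.6117)/(133.0672−100.1056)=-0.1600; B=V−Δ·S=25.1262
Node (0,0) S=112.0000: V=(p*·5.5932+(1−p*)·9.4232)/1.02=6.4570; Δ=(5.5932−9.4232)/(122.0800−91.8400)=-0.1267; B=V−Δ·S=20.6422
Self-financing check: at every node Δ·S+B equals the discounted successor values.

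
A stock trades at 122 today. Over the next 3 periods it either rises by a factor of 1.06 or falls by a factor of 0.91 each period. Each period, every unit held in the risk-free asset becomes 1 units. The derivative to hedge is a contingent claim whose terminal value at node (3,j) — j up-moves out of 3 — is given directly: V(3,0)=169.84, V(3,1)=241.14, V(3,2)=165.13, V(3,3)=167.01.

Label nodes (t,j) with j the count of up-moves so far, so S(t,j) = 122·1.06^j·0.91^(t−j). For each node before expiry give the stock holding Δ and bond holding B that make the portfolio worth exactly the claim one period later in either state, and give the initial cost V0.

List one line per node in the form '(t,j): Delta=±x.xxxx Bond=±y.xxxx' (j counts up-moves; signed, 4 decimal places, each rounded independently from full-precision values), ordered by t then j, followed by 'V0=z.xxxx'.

(0,0): Delta=-1.3333 Bond=350.3951
(1,0): Delta=-1.0260 Bond=316.2751
(1,1): Delta=-1.5092 Bond=373.1417
(2,0): Delta=4.7050 Bond=-262.7133
(2,1): Delta=-4.3060 Bond=702.2673
(2,2): Delta=0.0914 Bond=153.7247
V0=187.7284

Under the risk-neutral measure, an up-move has probability p* = (R−d)/(u−d) = 0.6000 and values discount at R = 1.
Terminal payoffs: V(3,0)=169.8400, V(3,1)=241.1400, V(3,2)=165.1300, V(3,3)=167.0100
Node (2,0) S=101.0282: V=(p*·241.1400+(1−p*)·169.8400)/1=212.6200; Δ=(241.1400−169.8400)/(107.0899−91.9357)=4.7050; B=V−Δ·S=-262.7133
Node (2,1) S=117.6812: V=(p*·165.1300+(1−p*)·241.1400)/1=195.5340; Δ=(165.1300−241.1400)/(124.7421−107.0899)=-4.3060; B=V−Δ·S=702.2673
Node (2,2) S=137.0792: V=(p*·167.0100+(1−p*)·165.1300)/1=166.2580; Δ=(167.0100−165.1300)/(145.3040−124.7421)=0.0914; B=V−Δ·S=153.7247
Node (1,0) S=111.0200: V=(p*·195.5340+(1−p*)·212.6200)/1=202.3684; Δ=(195.5340−212.6200)/(117.6812−101.0282)=-1.0260; B=V−Δ·S=316.2751
Node (1,1) S=129.3200: V=(p*·166.2580+(1−p*)·195.5340)/1=177.9684; Δ=(166.2580−195.5340)/(137.0792−117.6812)=-1.5092; B=V−Δ·S=373.1417
Node (0,0) S=122.0000: V=(p*·177.9684+(1−p*)·202.3684)/1=187.7284; Δ=(177.9684−202.3684)/(129.3200−111.0200)=-1.3333; B=V−Δ·S=350.3951
Each (Δ,B) replicates both successor values, so the strategy is self-financing and V0 is arbitrage-free.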